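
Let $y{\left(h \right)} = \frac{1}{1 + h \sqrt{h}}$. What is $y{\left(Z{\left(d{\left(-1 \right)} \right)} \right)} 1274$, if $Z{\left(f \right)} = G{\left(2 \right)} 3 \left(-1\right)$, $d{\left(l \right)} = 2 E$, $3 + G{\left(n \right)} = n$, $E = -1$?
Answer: $-49 + 147 \sqrt{3} \approx 205.61$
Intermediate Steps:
$G{\left(n \right)} = -3 + n$
$d{\left(l \right)} = -2$ ($d{\left(l \right)} = 2 \left(-1\right) = -2$)
$Z{\left(f \right)} = 3$ ($Z{\left(f \right)} = \left(-3 + 2\right) 3 \left(-1\right) = \left(-1\right) 3 \left(-1\right) = \left(-3\right) \left(-1\right) = 3$)
$y{\left(h \right)} = \frac{1}{1 + h^{\frac{3}{2}}}$
$y{\left(Z{\left(d{\left(-1 \right)} \right)} \right)} 1274 = \frac{1}{1 + 3^{\frac{3}{2}}} \cdot 1274 = \frac{1}{1 + 3 \sqrt{3}} \cdot 1274 = \frac{1274}{1 + 3 \sqrt{3}}$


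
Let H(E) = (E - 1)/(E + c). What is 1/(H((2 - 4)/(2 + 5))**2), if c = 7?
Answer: 2209/81 ≈ 27.272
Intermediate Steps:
H(E) = (-1 + E)/(7 + E) (H(E) = (E - 1)/(E + 7) = (-1 + E)/(7 + E))
1/(H((2 - 4)/(2 + 5))**2) = 1/(((-1 + (2 - 4)/(2 + 5))/(7 + (2 - 4)/(2 + 5)))**2) = 1/(((-1 - 2/7)/(7 - 2/7))**2) = 1/((-9/7/(47/7))**2) = 1/(((7/47)*(-9/7))**2) = 1/((-9/47)**2) = 1/(81/2209) = 2209/81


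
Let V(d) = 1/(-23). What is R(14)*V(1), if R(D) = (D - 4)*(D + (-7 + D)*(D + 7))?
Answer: -70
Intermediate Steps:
V(d) = -1/23
R(D) = (-4 + D)*(D + (-7 + D)*(7 + D))
R(14)*V(1) = (196 + 14³ - 53*14 - 3*14²)*(-1/23) = (196 + 2744 - 742 - 3*196)*(-1/23) = (196 + 2744 - 742 - 588)*(-1/23) = 1610*(-1/23) = -70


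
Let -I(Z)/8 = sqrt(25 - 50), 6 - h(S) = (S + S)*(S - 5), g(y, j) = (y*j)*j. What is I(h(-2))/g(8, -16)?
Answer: -5*I/256 ≈ -0.019531*I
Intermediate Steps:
g(y, j) = y*j**2 (g(y, j) = (j*y)*j = y*j**2)
h(S) = 6 - 2*S*(-5 + S) (h(S) = 6 - (S + S)*(S - 5) = 6 - 2*S*(-5 + S))
I(Z) = -40*I (I(Z) = -8*sqrt(25 - 50) = -40*I)
I(h(-2))/g(8, -16) = (-40*I)/((8*(-16)**2)) = (-40*I)/((8*256)) = -40*I/2048 = -40*I*(1/2048) = -5*I/256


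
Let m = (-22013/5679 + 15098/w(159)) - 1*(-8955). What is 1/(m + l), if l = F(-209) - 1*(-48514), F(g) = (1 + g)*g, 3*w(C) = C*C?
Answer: 15952311/1610208970648 ≈ 9.9070e-6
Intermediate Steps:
w(C) = C**2/3 (w(C) = (C*C)/3 = C**2/3)
F(g) = g*(1 + g)
m = 142819691002/15952311 (m = (-22013/5679 + 15098/(((1/3)*159**2))) - 1*(-8955) = (-22013*1/5679 + 15098/(((1/3)*25281))) + 8955 = (-22013/5679 + 15098/8427) + 8955 = -33254003/15952311 + 8955 = 142819691002/15952311 ≈ 8952.9)
l = 91986 (l = -209*(1 - 209) - 1*(-48514) = -209*(-208) + 48514 = 43472 + 48514 = 91986)
1/(m + l) = 1/(142819691002/15952311 + 91986) = 1/(1610208970648/15952311) = 15952311/1610208970648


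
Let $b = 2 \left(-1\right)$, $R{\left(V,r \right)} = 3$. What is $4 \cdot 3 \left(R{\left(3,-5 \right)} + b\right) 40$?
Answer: $480$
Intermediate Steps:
$b = -2$
$4 \cdot 3 \left(R{\left(3,-5 \right)} + b\right) 40 = 4 \cdot 3 \left(3 - 2\right) 40 = 4 \cdot 3 \cdot 1 \cdot 40 = 4 \cdot 3 \cdot 40 = 12 \cdot 40 = 480$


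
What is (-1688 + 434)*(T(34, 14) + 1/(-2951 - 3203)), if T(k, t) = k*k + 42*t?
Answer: -6729324525/3077 ≈ -2.1870e+6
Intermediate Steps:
T(k, t) = k² + 42*t
(-1688 + 434)*(T(34, 14) + 1/(-2951 - 3203)) = (-1688 + 434)*((34² + 42*14) + 1/(-2951 - 3203)) = -1254*((1156 + 588) + 1/(-6154)) = -1254*(1744 - 1/6154) = -1254*10732575/6154 = -6729324525/3077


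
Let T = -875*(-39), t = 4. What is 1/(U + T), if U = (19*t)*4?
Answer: 1/34429 ≈ 2.9045e-5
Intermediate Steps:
T = 34125
U = 304 (U = (19*4)*4 = 76*4 = 304)
1/(U + T) = 1/(304 + 34125) = 1/34429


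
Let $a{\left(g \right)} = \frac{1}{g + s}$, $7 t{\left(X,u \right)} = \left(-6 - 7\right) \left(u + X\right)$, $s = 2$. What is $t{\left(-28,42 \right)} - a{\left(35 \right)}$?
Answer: $- \frac{963}{37} \approx -26.027$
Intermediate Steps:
$t{\left(X,u \right)} = - \frac{13 X}{7} - \frac{13 u}{7}$ ($t{\left(X,u \right)} = \frac{\left(-6 - 7\right) \left(u + X\right)}{7} = \frac{\left(-13\right) \left(X + u\right)}{7} = \frac{- 13 X - 13 u}{7} = - \frac{13 X}{7} - \frac{13 u}{7}$)
$a{\left(g \right)} = \frac{1}{2 + g}$ ($a{\left(g \right)} = \frac{1}{g + 2} = \frac{1}{2 + g}$)
$t{\left(-28,42 \right)} - a{\left(35 \right)} = \left(\left(- \frac{13}{7}\right) \left(-28\right) - 78\right) - \frac{1}{2 + 35} = \left(52 - 78\right) - \frac{1}{37} = -26 - \frac{1}{37} = - \frac{963}{37}$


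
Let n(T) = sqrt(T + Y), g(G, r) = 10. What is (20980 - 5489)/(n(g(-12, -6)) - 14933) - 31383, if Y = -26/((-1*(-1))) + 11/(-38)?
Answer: -265941779690897/8473791201 - 15491*I*sqrt(23522)/8473791201 ≈ -31384.0 - 0.00028037*I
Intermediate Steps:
Y = -999/38 (Y = -26/1 + 11*(-1/38) = -26*1 - 11/38 = -26 - 11/38 = -999/38 ≈ -26.289)
n(T) = sqrt(-999/38 + T) (n(T) = sqrt(T - 999/38) = sqrt(-999/38 + T))
(20980 - 5489)/(n(g(-12, -6)) - 14933) - 31383 = (20980 - 5489)/(sqrt(-37962 + 1444*10)/38 - 14933) - 31383 = 15491/(sqrt(-37962 + 14440)/38 - 14933) - 31383 = 15491/(sqrt(-23522)/38 - 14933) - 31383 = 15491/((I*sqrt(23522))/38 - 14933) - 31383 = 15491/(I*sqrt(23522)/38 - 14933) - 31383 = 15491/(-14933 + I*sqrt(23522)/38) - 31383 = -31383 + 15491/(-14933 + I*sqrt(23522)/38)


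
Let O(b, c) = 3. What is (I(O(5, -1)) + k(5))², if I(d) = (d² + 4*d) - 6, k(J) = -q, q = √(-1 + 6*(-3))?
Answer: (15 - I*√19)² ≈ 206.0 - 130.77*I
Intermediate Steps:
q = I*√19 (q = √(-1 - 18) = √(-19) = I*√19 ≈ 4.3589*I)
k(J) = -I*√19
I(d) = -6 + d² + 4*d
(I(O(5, -1)) + k(5))² = ((-6 + 3² + 4*3) - I*√19)² = ((-6 + 9 + 12) - I*√19)² = (15 - I*√19)²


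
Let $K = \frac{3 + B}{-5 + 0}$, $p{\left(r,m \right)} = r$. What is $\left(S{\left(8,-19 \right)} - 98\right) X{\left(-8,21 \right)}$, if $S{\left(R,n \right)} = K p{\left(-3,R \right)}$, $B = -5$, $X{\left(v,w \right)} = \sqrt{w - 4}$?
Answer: $- \frac{496 \sqrt{17}}{5} \approx -409.01$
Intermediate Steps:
$X{\left(v,w \right)} = \sqrt{-4 + w}$
$K = \frac{2}{5}$ ($K = \frac{3 - 5}{-5 + 0} = - \frac{2}{-5} = \left(-2\right) \left(- \frac{1}{5}\right) = \frac{2}{5} \approx 0.4$)
$S{\left(R,n \right)} = - \frac{6}{5}$ ($S{\left(R,n \right)} = \frac{2}{5} \left(-3\right) = - \frac{6}{5}$)
$\left(S{\left(8,-19 \right)} - 98\right) X{\left(-8,21 \right)} = \left(- \frac{6}{5} - 98\right) \sqrt{-4 + 21} = - \frac{496 \sqrt{17}}{5}$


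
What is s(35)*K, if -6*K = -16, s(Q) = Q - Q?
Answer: 0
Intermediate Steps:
s(Q) = 0
K = 8/3 (K = -⅙*(-16) = 8/3 ≈ 2.6667)
s(35)*K = 0*(8/3) = 0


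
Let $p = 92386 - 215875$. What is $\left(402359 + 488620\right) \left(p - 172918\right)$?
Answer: $-264092412453$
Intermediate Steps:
$p = -123489$ ($p = 92386 - 215875 = -123489$)
$\left(402359 + 488620\right) \left(p - 172918\right) = \left(402359 + 488620\right) \left(-123489 - 172918\right) = 890979 \left(-296407\right) = -264092412453$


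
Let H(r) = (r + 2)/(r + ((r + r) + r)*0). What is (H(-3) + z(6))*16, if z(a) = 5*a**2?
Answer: 8656/3 ≈ 2885.3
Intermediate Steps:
H(r) = (2 + r)/r (H(r) = (2 + r)/(r + (2*r + r)*0) = (2 + r)/(r + (3*r)*0) = (2 + r)/(r + 0) = (2 + r)/r)
(H(-3) + z(6))*16 = ((2 - 3)/(-3) + 5*6**2)*16 = (-1/3*(-1) + 5*36)*16 = (1/3 + 180)*16 = (541/3)*16 = 8656/3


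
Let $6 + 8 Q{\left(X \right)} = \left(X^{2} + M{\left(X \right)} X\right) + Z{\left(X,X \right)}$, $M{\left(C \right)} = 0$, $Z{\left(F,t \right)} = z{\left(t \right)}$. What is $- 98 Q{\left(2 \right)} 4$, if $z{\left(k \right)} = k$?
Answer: $0$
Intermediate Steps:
$Z{\left(F,t \right)} = t$
$Q{\left(X \right)} = - \frac{3}{4} + \frac{X}{8} + \frac{X^{2}}{8}$ ($Q{\left(X \right)} = - \frac{3}{4} + \frac{\left(X^{2} + 0 X\right) + X}{8} = - \frac{3}{4} + \frac{\left(X^{2} + 0\right) + X}{8} = - \frac{3}{4} + \frac{X^{2} + X}{8} = - \frac{3}{4} + \frac{X + X^{2}}{8} = - \frac{3}{4} + \left(\frac{X}{8} + \frac{X^{2}}{8}\right) = - \frac{3}{4} + \frac{X}{8} + \frac{X^{2}}{8}$)
$- 98 Q{\left(2 \right)} 4 = - 98 \left(- \frac{3}{4} + \frac{1}{8} \cdot 2 + \frac{2^{2}}{8}\right) 4 = - 98 \left(- \frac{3}{4} + \frac{1}{4} + \frac{1}{8} \cdot 4\right) 4 = - 98 \left(- \frac{3}{4} + \frac{1}{4} + \frac{1}{2}\right) 4 = \left(-98\right) 0 \cdot 4 = 0 \cdot 4 = 0$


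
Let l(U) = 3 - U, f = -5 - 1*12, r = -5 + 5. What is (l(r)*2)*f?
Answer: -102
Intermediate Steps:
r = 0
f = -17 (f = -5 - 12 = -17)
(l(r)*2)*f = ((3 - 1*0)*2)*(-17) = ((3 + 0)*2)*(-17) = (3*2)*(-17) = 6*(-17) = -102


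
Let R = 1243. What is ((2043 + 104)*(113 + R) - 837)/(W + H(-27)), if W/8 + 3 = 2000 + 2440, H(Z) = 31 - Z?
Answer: 2910495/35554 ≈ 81.861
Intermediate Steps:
W = 35496 (W = -24 + 8*(2000 + 2440) = -24 + 8*4440 = -24 + 35520 = 35496)
((2043 + 104)*(113 + R) - 837)/(W + H(-27)) = ((2043 + 104)*(113 + 1243) - 837)/(35496 + (31 - 1*(-27))) = (2147*1356 - 837)/(35496 + (31 + 27)) = (2911332 - 837)/(35496 + 58) = 2910495/35554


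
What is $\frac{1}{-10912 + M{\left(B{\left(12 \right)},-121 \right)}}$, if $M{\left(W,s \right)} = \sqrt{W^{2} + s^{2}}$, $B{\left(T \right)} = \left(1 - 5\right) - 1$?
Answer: $- \frac{5456}{59528539} - \frac{\sqrt{14666}}{119057078} \approx -9.2671 \cdot 10^{-5}$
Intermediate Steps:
$B{\left(T \right)} = -5$ ($B{\left(T \right)} = -4 - 1 = -5$)
$\frac{1}{-10912 + M{\left(B{\left(12 \right)},-121 \right)}} = \frac{1}{-10912 + \sqrt{\left(-5\right)^{2} + \left(-121\right)^{2}}} = \frac{1}{-10912 + \sqrt{25 + 14641}} = \frac{1}{-10912 + \sqrt{14666}}$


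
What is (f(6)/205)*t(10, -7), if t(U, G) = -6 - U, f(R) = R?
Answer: -96/205 ≈ -0.46829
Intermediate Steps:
(f(6)/205)*t(10, -7) = (6/205)*(-6 - 1*10) = ((1/205)*6)*(-6 - 10) = (6/205)*(-16) = -96/205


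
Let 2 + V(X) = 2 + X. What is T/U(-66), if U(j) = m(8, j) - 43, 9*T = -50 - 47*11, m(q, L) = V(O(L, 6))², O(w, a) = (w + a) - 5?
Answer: -21/1394 ≈ -0.015065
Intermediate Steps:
O(w, a) = -5 + a + w (O(w, a) = (a + w) - 5 = -5 + a + w)
V(X) = X (V(X) = -2 + (2 + X) = X)
m(q, L) = (1 + L)² (m(q, L) = (-5 + 6 + L)² = (1 + L)²)
T = -63 (T = (-50 - 47*11)/9 = (-50 - 517)/9 = (⅑)*(-567) = -63)
U(j) = -43 + (1 + j)² (U(j) = (1 + j)² - 43 = -43 + (1 + j)²)
T/U(-66) = -63/(-43 + (1 - 66)²) = -63/(-43 + (-65)²) = -63/(-43 + 4225) = -63/4182 = -63*1/4182 = -21/1394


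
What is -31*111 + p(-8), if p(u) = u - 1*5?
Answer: -3454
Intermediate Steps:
p(u) = -5 + u (p(u) = u - 5 = -5 + u)
-31*111 + p(-8) = -31*111 + (-5 - 8) = -3441 - 13 = -3454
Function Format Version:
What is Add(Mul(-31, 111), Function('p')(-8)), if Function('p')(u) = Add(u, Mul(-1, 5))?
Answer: -3454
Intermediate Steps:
Function('p')(u) = Add(-5, u) (Function('p')(u) = Add(u, -5) = Add(-5, u))
Add(Mul(-31, 111), Function('p')(-8)) = Add(Mul(-31, 111), Add(-5, -8)) = Add(-3441, -13) = -3454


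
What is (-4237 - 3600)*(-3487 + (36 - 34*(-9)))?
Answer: 24647365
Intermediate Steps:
(-4237 - 3600)*(-3487 + (36 - 34*(-9))) = -7837*(-3487 + (36 + 306)) = -7837*(-3487 + 342) = -7837*(-3145) = 24647365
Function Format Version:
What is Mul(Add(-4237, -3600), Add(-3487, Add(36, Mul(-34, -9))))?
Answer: 24647365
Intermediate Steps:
Mul(Add(-4237, -3600), Add(-3487, Add(36, Mul(-34, -9)))) = Mul(-7837, Add(-3487, Add(36, 306))) = Mul(-7837, Add(-3487, 342)) = Mul(-7837, -3145) = 24647365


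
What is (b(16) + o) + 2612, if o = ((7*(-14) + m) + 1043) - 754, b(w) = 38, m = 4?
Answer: 2845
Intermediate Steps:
o = 195 (o = ((7*(-14) + 4) + 1043) - 754 = ((-98 + 4) + 1043) - 754 = (-94 + 1043) - 754 = 949 - 754 = 195)
(b(16) + o) + 2612 = (38 + 195) + 2612 = 233 + 2612 = 2845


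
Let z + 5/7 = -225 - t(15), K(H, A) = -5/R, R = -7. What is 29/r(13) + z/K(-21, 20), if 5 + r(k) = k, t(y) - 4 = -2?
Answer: -12607/40 ≈ -315.17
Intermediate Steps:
t(y) = 2 (t(y) = 4 - 2 = 2)
r(k) = -5 + k
K(H, A) = 5/7 (K(H, A) = -5/(-7) = -5*(-⅐) = 5/7)
z = -1594/7 (z = -5/7 + (-225 - 1*2) = -5/7 + (-225 - 2) = -5/7 - 227 = -1594/7 ≈ -227.71)
29/r(13) + z/K(-21, 20) = 29/(-5 + 13) - 1594/(7*5/7) = 29/8 - 1594/7*7/5 = 29*(⅛) - 1594/5 = 29/8 - 1594/5 = -12607/40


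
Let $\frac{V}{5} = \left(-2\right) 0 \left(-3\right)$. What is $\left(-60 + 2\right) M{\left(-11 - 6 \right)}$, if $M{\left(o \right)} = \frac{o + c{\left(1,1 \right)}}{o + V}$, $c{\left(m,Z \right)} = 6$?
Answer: $- \frac{638}{17} \approx -37.529$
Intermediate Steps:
$V = 0$ ($V = 5 \left(-2\right) 0 \left(-3\right) = 5 \cdot 0 \left(-3\right) = 5 \cdot 0 = 0$)
$M{\left(o \right)} = \frac{6 + o}{o}$ ($M{\left(o \right)} = \frac{o + 6}{o + 0} = \frac{6 + o}{o}$)
$\left(-60 + 2\right) M{\left(-11 - 6 \right)} = \left(-60 + 2\right) \frac{6 - 17}{-11 - 6} = - 58 \frac{6 - 17}{-17} = - 58 \left(\left(- \frac{1}{17}\right) \left(-11\right)\right) = \left(-58\right) \frac{11}{17} = - \frac{638}{17}$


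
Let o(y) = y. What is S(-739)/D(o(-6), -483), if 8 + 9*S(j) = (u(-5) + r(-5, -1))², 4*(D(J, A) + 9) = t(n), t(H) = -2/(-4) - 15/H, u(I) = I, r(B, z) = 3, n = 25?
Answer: 160/3249 ≈ 0.049246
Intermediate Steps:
t(H) = ½ - 15/H (t(H) = -2*(-¼) - 15/H = ½ - 15/H)
D(J, A) = -361/40 (D(J, A) = -9 + ((½)*(-30 + 25)/25)/4 = -9 + ((½)*(1/25)*(-5))/4 = -9 + (¼)*(-⅒) = -9 - 1/40 = -361/40)
S(j) = -4/9 (S(j) = -8/9 + (-5 + 3)²/9 = -8/9 + (⅑)*(-2)² = -8/9 + (⅑)*4 = -8/9 + 4/9 = -4/9)
S(-739)/D(o(-6), -483) = -4/(9*(-361/40)) = -4/9*(-40/361) = 160/3249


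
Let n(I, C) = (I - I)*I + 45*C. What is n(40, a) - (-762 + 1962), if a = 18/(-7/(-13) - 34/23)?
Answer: -579390/281 ≈ -2061.9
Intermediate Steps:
a = -5382/281 (a = 18/(-7*(-1/13) - 34*1/23) = 18/(7/13 - 34/23) = 18/(-281/299) = 18*(-299/281) = -5382/281 ≈ -19.153)
n(I, C) = 45*C (n(I, C) = 0*I + 45*C = 0 + 45*C = 45*C)
n(40, a) - (-762 + 1962) = 45*(-5382/281) - (-762 + 1962) = -242190/281 - 1*1200 = -242190/281 - 1200 = -579390/281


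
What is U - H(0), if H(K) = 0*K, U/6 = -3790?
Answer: -22740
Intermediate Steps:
U = -22740 (U = 6*(-3790) = -22740)
H(K) = 0
U - H(0) = -22740 - 1*0 = -22740 + 0 = -22740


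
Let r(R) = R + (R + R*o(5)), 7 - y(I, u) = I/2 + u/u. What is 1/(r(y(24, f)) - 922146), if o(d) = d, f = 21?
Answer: -1/922188 ≈ -1.0844e-6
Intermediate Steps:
y(I, u) = 6 - I/2 (y(I, u) = 7 - (I/2 + u/u) = 7 - (I*(½) + 1) = 7 - (I/2 + 1) = 7 - (1 + I/2) = 7 + (-1 - I/2) = 6 - I/2)
r(R) = 7*R (r(R) = R + (R + R*5) = R + (R + 5*R) = R + 6*R = 7*R)
1/(r(y(24, f)) - 922146) = 1/(7*(6 - ½*24) - 922146) = 1/(7*(6 - 12) - 922146) = 1/(7*(-6) - 922146) = 1/(-42 - 922146) = 1/(-922188) = -1/922188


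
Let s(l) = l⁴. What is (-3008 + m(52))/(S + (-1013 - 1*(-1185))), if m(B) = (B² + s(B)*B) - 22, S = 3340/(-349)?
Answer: 66345546697/28344 ≈ 2.3407e+6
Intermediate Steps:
S = -3340/349 (S = 3340*(-1/349) = -3340/349 ≈ -9.5702)
m(B) = -22 + B² + B⁵ (m(B) = (B² + B⁴*B) - 22 = (B² + B⁵) - 22 = -22 + B² + B⁵)
(-3008 + m(52))/(S + (-1013 - 1*(-1185))) = (-3008 + (-22 + 52² + 52⁵))/(-3340/349 + (-1013 - 1*(-1185))) = (-3008 + (-22 + 2704 + 380204032))/(-3340/349 + (-1013 + 1185)) = (-3008 + 380206714)/(-3340/349 + 172) = 380203706/(56688/349) = 380203706*(349/56688) = 66345546697/28344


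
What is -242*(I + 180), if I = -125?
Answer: -13310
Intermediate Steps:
-242*(I + 180) = -242*(-125 + 180) = -242*55 = -13310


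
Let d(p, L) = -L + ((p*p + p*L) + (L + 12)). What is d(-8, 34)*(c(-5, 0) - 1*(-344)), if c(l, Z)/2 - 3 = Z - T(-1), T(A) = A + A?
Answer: -69384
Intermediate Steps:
T(A) = 2*A
d(p, L) = 12 + p² + L*p (d(p, L) = -L + ((p² + L*p) + (12 + L)) = -L + (12 + L + p² + L*p) = 12 + p² + L*p)
c(l, Z) = 10 + 2*Z (c(l, Z) = 6 + 2*(Z - 2*(-1)) = 6 + 2*(Z - 1*(-2)) = 6 + 2*(Z + 2) = 6 + 2*(2 + Z) = 6 + (4 + 2*Z) = 10 + 2*Z)
d(-8, 34)*(c(-5, 0) - 1*(-344)) = (12 + (-8)² + 34*(-8))*((10 + 2*0) - 1*(-344)) = (12 + 64 - 272)*((10 + 0) + 344) = -196*(10 + 344) = -196*354 = -69384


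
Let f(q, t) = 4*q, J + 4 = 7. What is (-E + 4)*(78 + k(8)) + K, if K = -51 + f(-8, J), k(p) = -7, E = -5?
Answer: 556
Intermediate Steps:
J = 3 (J = -4 + 7 = 3)
K = -83 (K = -51 + 4*(-8) = -51 - 32 = -83)
(-E + 4)*(78 + k(8)) + K = (-1*(-5) + 4)*(78 - 7) - 83 = (5 + 4)*71 - 83 = 9*71 - 83 = 639 - 83 = 556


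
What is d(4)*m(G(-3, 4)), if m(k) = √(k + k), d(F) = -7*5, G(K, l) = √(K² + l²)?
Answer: -35*√10 ≈ -110.68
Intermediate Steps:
d(F) = -35
m(k) = √2*√k (m(k) = √(2*k) = √2*√k)
d(4)*m(G(-3, 4)) = -35*√2*√(√((-3)² + 4²)) = -35*√2*√(√(9 + 16)) = -35*√2*√(√25) = -35*√2*√5 = -35*√10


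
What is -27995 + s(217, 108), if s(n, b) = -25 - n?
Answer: -28237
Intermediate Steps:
-27995 + s(217, 108) = -27995 + (-25 - 1*217) = -27995 + (-25 - 217) = -27995 - 242 = -28237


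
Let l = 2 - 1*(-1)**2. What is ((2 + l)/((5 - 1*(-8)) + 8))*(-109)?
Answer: -109/7 ≈ -15.571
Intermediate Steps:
l = 1 (l = 2 - 1*1 = 2 - 1 = 1)
((2 + l)/((5 - 1*(-8)) + 8))*(-109) = ((2 + 1)/((5 - 1*(-8)) + 8))*(-109) = (3/((5 + 8) + 8))*(-109) = (3/(13 + 8))*(-109) = (3/21)*(-109) = (3*(1/21))*(-109) = (1/7)*(-109) = -109/7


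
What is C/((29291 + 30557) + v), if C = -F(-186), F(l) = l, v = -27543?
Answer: 186/32305 ≈ 0.0057576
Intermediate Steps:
C = 186 (C = -1*(-186) = 186)
C/((29291 + 30557) + v) = 186/((29291 + 30557) - 27543) = 186/(59848 - 27543) = 186/32305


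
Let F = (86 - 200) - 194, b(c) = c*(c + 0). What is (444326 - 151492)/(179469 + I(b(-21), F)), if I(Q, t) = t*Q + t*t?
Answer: 292834/138505 ≈ 2.1143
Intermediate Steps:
b(c) = c² (b(c) = c*c = c²)
F = -308 (F = -114 - 194 = -308)
I(Q, t) = t² + Q*t (I(Q, t) = Q*t + t² = t² + Q*t)
(444326 - 151492)/(179469 + I(b(-21), F)) = (444326 - 151492)/(179469 - 308*((-21)² - 308)) = 292834/(179469 - 308*(441 - 308)) = 292834/(179469 - 308*133) = 292834/(179469 - 40964) = 292834/138505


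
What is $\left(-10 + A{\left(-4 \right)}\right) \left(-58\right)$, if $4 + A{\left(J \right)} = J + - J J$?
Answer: $1972$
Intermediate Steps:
$A{\left(J \right)} = -4 + J - J^{2}$ ($A{\left(J \right)} = -4 + \left(J + - J J\right) = -4 - \left(J^{2} - J\right) = -4 + J - J^{2}$)
$\left(-10 + A{\left(-4 \right)}\right) \left(-58\right) = \left(-10 - 24\right) \left(-58\right) = \left(-34\right) \left(-58\right) = 1972$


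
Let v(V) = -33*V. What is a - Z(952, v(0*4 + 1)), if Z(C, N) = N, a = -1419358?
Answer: -1419325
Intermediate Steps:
a - Z(952, v(0*4 + 1)) = -1419358 - (-33)*(0*4 + 1) = -1419358 - (-33)*(0 + 1) = -1419358 - (-33) = -1419358 - 1*(-33) = -1419358 + 33 = -1419325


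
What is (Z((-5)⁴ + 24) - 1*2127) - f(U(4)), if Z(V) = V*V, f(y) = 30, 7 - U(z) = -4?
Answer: 419044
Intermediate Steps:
U(z) = 11 (U(z) = 7 - 1*(-4) = 7 + 4 = 11)
Z(V) = V²
(Z((-5)⁴ + 24) - 1*2127) - f(U(4)) = (((-5)⁴ + 24)² - 1*2127) - 1*30 = ((625 + 24)² - 2127) - 30 = (649² - 2127) - 30 = (421201 - 2127) - 30 = 419074 - 30 = 419044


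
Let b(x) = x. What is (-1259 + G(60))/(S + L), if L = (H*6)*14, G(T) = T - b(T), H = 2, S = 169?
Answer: -1259/337 ≈ -3.7359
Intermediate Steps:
G(T) = 0 (G(T) = T - T = 0)
L = 168 (L = (2*6)*14 = 12*14 = 168)
(-1259 + G(60))/(S + L) = (-1259 + 0)/(169 + 168) = -1259/337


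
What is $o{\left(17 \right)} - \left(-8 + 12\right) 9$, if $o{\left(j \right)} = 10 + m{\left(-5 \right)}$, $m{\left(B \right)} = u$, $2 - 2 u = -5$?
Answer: $- \frac{45}{2} \approx -22.5$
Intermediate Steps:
$u = \frac{7}{2}$ ($u = 1 - - \frac{5}{2} = 1 + \frac{5}{2} = \frac{7}{2} \approx 3.5$)
$m{\left(B \right)} = \frac{7}{2}$
$o{\left(j \right)} = \frac{27}{2}$ ($o{\left(j \right)} = 10 + \frac{7}{2} = \frac{27}{2}$)
$o{\left(17 \right)} - \left(-8 + 12\right) 9 = \frac{27}{2} - \left(-8 + 12\right) 9 = \frac{27}{2} - 4 \cdot 9 = \frac{27}{2} - 36 = - \frac{45}{2}$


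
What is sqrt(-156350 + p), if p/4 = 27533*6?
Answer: sqrt(504442) ≈ 710.24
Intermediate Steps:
p = 660792 (p = 4*(27533*6) = 4*165198 = 660792)
sqrt(-156350 + p) = sqrt(-156350 + 660792) = sqrt(504442)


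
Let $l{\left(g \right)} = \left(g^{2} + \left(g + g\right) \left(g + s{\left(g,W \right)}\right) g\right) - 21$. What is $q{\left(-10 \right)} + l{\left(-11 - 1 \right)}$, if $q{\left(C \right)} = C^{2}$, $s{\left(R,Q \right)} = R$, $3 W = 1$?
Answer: $-6689$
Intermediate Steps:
$W = \frac{1}{3}$ ($W = \frac{1}{3} \cdot 1 = \frac{1}{3} \approx 0.33333$)
$l{\left(g \right)} = -21 + g^{2} + 4 g^{3}$ ($l{\left(g \right)} = \left(g^{2} + \left(g + g\right) \left(g + g\right) g\right) - 21 = \left(g^{2} + 2 g 2 g g\right) - 21 = \left(g^{2} + 4 g^{2} g\right) - 21 = \left(g^{2} + 4 g^{3}\right) - 21 = -21 + g^{2} + 4 g^{3}$)
$q{\left(-10 \right)} + l{\left(-11 - 1 \right)} = \left(-10\right)^{2} + \left(-21 + \left(-11 - 1\right)^{2} + 4 \left(-11 - 1\right)^{3}\right) = 100 + \left(-21 + \left(-11 - 1\right)^{2} + 4 \left(-11 - 1\right)^{3}\right) = 100 + \left(-21 + \left(-12\right)^{2} + 4 \left(-12\right)^{3}\right) = 100 + \left(-21 + 144 + 4 \left(-1728\right)\right) = 100 - 6789 = -6689$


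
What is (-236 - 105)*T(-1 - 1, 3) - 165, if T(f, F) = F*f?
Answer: 1881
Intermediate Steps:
(-236 - 105)*T(-1 - 1, 3) - 165 = (-236 - 105)*(3*(-1 - 1)) - 165 = -1023*(-2) - 165 = -341*(-6) - 165 = 2046 - 165 = 1881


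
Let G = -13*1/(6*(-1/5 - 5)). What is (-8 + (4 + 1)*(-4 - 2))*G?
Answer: -95/6 ≈ -15.833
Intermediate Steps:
G = 5/12 (G = -13*1/(6*(-1*1/5 - 5)) = -13*1/(6*(-1/5 - 5)) = -13/((-26/5*6)) = -13/(-156/5) = -13*(-5/156) = 5/12 ≈ 0.41667)
(-8 + (4 + 1)*(-4 - 2))*G = (-8 + (4 + 1)*(-4 - 2))*(5/12) = (-8 + 5*(-6))*(5/12) = (-8 - 30)*(5/12) = -38*5/12 = -95/6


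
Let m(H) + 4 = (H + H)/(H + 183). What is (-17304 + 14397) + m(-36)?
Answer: -142663/49 ≈ -2911.5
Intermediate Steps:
m(H) = -4 + 2*H/(183 + H) (m(H) = -4 + (H + H)/(H + 183) = -4 + (2*H)/(183 + H) = -4 + 2*H/(183 + H))
(-17304 + 14397) + m(-36) = (-17304 + 14397) + 2*(-366 - 1*(-36))/(183 - 36) = -2907 + 2*(-366 + 36)/147 = -2907 + 2*(1/147)*(-330) = -2907 - 220/49 = -142663/49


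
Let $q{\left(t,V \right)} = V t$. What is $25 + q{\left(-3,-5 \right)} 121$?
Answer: $1840$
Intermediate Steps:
$25 + q{\left(-3,-5 \right)} 121 = 25 + \left(-5\right) \left(-3\right) 121 = 25 + 15 \cdot 121 = 25 + 1815 = 1840$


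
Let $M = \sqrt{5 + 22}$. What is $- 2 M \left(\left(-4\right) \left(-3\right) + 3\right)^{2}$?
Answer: $- 1350 \sqrt{3} \approx -2338.3$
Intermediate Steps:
$M = 3 \sqrt{3}$ ($M = \sqrt{27} = 3 \sqrt{3} \approx 5.1962$)
$- 2 M \left(\left(-4\right) \left(-3\right) + 3\right)^{2} = - 2 \cdot 3 \sqrt{3} \left(\left(-4\right) \left(-3\right) + 3\right)^{2} = - 6 \sqrt{3} \left(12 + 3\right)^{2} = - 6 \sqrt{3} \cdot 15^{2} = - 6 \sqrt{3} \cdot 225 = - 1350 \sqrt{3}$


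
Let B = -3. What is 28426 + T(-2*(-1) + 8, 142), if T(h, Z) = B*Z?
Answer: 28000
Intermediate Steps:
T(h, Z) = -3*Z
28426 + T(-2*(-1) + 8, 142) = 28426 - 3*142 = 28426 - 426 = 28000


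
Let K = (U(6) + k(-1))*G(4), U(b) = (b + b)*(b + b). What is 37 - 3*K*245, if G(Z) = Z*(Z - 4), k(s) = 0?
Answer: 37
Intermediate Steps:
G(Z) = Z*(-4 + Z)
U(b) = 4*b**2 (U(b) = (2*b)*(2*b) = 4*b**2)
K = 0 (K = (4*6**2 + 0)*(4*(-4 + 4)) = (4*36 + 0)*(4*0) = (144 + 0)*0 = 144*0 = 0)
37 - 3*K*245 = 37 - 3*0*245 = 37 + 0*245 = 37 + 0 = 37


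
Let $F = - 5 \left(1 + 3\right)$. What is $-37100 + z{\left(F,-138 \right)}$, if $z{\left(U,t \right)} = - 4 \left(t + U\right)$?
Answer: $-36468$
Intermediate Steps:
$F = -20$ ($F = \left(-5\right) 4 = -20$)
$z{\left(U,t \right)} = - 4 U - 4 t$ ($z{\left(U,t \right)} = - 4 \left(U + t\right) = - 4 U - 4 t$)
$-37100 + z{\left(F,-138 \right)} = -37100 - -632 = -37100 + \left(80 + 552\right) = -37100 + 632 = -36468$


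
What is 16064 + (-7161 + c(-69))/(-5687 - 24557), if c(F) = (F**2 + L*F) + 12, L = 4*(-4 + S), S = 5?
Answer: 121460570/7561 ≈ 16064.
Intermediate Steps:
L = 4 (L = 4*(-4 + 5) = 4*1 = 4)
c(F) = 12 + F**2 + 4*F (c(F) = (F**2 + 4*F) + 12 = 12 + F**2 + 4*F)
16064 + (-7161 + c(-69))/(-5687 - 24557) = 16064 + (-7161 + (12 + (-69)**2 + 4*(-69)))/(-5687 - 24557) = 16064 + (-7161 + (12 + 4761 - 276))/(-30244) = 16064 + (-7161 + 4497)*(-1/30244) = 16064 - 2664*(-1/30244) = 16064 + 666/7561 = 121460570/7561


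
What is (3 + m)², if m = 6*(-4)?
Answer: 441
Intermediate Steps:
m = -24
(3 + m)² = (3 - 24)² = (-21)² = 441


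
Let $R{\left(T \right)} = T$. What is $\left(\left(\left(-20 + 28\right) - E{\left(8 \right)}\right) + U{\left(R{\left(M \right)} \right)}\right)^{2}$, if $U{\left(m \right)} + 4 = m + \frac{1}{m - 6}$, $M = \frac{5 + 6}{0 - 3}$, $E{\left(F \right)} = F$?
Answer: $\frac{456976}{7569} \approx 60.375$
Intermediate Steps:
$M = - \frac{11}{3}$ ($M = \frac{11}{-3} = 11 \left(- \frac{1}{3}\right) = - \frac{11}{3} \approx -3.6667$)
$U{\left(m \right)} = -4 + m + \frac{1}{-6 + m}$ ($U{\left(m \right)} = -4 + \left(m + \frac{1}{m - 6}\right) = -4 + \left(m + \frac{1}{-6 + m}\right) = -4 + m + \frac{1}{-6 + m}$)
$\left(\left(\left(-20 + 28\right) - E{\left(8 \right)}\right) + U{\left(R{\left(M \right)} \right)}\right)^{2} = \left(\left(\left(-20 + 28\right) - 8\right) + \frac{25 + \left(- \frac{11}{3}\right)^{2} - - \frac{110}{3}}{-6 - \frac{11}{3}}\right)^{2} = \left(\left(8 - 8\right) + \frac{25 + \frac{121}{9} + \frac{110}{3}}{- \frac{29}{3}}\right)^{2} = \left(0 - \frac{676}{87}\right)^{2} = \left(- \frac{676}{87}\right)^{2} = \frac{456976}{7569}$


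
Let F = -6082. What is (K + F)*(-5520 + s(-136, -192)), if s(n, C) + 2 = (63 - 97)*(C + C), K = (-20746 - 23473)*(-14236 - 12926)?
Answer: 9048864363464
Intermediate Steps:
K = 1201076478 (K = -44219*(-27162) = 1201076478)
s(n, C) = -2 - 68*C (s(n, C) = -2 + (63 - 97)*(C + C) = -2 - 68*C)
(K + F)*(-5520 + s(-136, -192)) = (1201076478 - 6082)*(-5520 + (-2 - 68*(-192))) = 1201070396*(-5520 + (-2 + 13056)) = 1201070396*(-5520 + 13054) = 1201070396*7534 = 9048864363464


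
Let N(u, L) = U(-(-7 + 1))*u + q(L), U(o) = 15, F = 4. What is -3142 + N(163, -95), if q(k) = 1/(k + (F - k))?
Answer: -2787/4 ≈ -696.75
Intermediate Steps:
q(k) = ¼ (q(k) = 1/(k + (4 - k)) = 1/4 = ¼)
N(u, L) = ¼ + 15*u (N(u, L) = 15*u + ¼ = ¼ + 15*u)
-3142 + N(163, -95) = -3142 + (¼ + 15*163) = -3142 + (¼ + 2445) = -3142 + 9781/4 = -2787/4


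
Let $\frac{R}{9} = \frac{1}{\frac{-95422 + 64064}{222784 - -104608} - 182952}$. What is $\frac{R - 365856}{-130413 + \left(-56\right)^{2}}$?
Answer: $\frac{10956848028876240}{3811758578194067} \approx 2.8745$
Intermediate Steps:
$R = - \frac{1473264}{29948526271}$ ($R = \frac{9}{\frac{-95422 + 64064}{222784 - -104608} - 182952} = \frac{9}{- \frac{31358}{222784 + 104608} - 182952} = \frac{9}{- \frac{31358}{327392} - 182952} = \frac{9}{\left(-31358\right) \frac{1}{327392} - 182952} = \frac{9}{- \frac{15679}{163696} - 182952} = \frac{9}{- \frac{29948526271}{163696}} = 9 \left(- \frac{163696}{29948526271}\right) = - \frac{1473264}{29948526271} \approx -4.9193 \cdot 10^{-5}$)
$\frac{R - 365856}{-130413 + \left(-56\right)^{2}} = \frac{- \frac{1473264}{29948526271} - 365856}{-130413 + \left(-56\right)^{2}} = - \frac{10956848028876240}{29948526271 \left(-130413 + 3136\right)} = - \frac{10956848028876240}{29948526271 \left(-127277\right)} = \left(- \frac{10956848028876240}{29948526271}\right) \left(- \frac{1}{127277}\right) = \frac{10956848028876240}{3811758578194067}$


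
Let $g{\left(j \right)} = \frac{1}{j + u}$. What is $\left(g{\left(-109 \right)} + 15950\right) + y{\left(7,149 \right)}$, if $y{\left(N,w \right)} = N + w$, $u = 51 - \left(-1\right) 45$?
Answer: $\frac{209377}{13} \approx 16106.0$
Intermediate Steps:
$u = 96$ ($u = 51 - -45 = 51 + 45 = 96$)
$g{\left(j \right)} = \frac{1}{96 + j}$ ($g{\left(j \right)} = \frac{1}{j + 96} = \frac{1}{96 + j}$)
$\left(g{\left(-109 \right)} + 15950\right) + y{\left(7,149 \right)} = \left(\frac{1}{96 - 109} + 15950\right) + \left(7 + 149\right) = \left(\frac{1}{-13} + 15950\right) + 156 = \left(- \frac{1}{13} + 15950\right) + 156 = \frac{207349}{13} + 156 = \frac{209377}{13}$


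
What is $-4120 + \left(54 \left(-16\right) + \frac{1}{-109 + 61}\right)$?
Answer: $- \frac{239233}{48} \approx -4984.0$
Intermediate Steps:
$-4120 + \left(54 \left(-16\right) + \frac{1}{-109 + 61}\right) = -4120 - \left(864 - \frac{1}{-48}\right) = -4120 - \frac{41473}{48} = - \frac{239233}{48}$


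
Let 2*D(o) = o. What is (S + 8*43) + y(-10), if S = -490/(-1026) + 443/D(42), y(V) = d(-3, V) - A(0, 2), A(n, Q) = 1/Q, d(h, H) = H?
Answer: 2550133/7182 ≈ 355.07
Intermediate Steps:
D(o) = o/2
y(V) = -½ + V (y(V) = V - 1/2 = V - 1*½ = V - ½ = -½ + V)
S = 77468/3591 (S = -490/(-1026) + 443/(((½)*42)) = -490*(-1/1026) + 443/21 = 245/513 + 443*(1/21) = 245/513 + 443/21 = 77468/3591 ≈ 21.573)
(S + 8*43) + y(-10) = (77468/3591 + 8*43) + (-½ - 10) = (77468/3591 + 344) - 21/2 = 1312772/3591 - 21/2 = 2550133/7182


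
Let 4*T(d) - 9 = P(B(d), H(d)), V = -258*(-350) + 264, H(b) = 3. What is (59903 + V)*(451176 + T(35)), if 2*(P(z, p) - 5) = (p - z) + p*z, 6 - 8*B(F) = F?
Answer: 2172401468509/32 ≈ 6.7888e+10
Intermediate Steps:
B(F) = 3/4 - F/8
V = 90564 (V = 90300 + 264 = 90564)
P(z, p) = 5 + p/2 - z/2 + p*z/2 (P(z, p) = 5 + ((p - z) + p*z)/2 = 5 + (p - z + p*z)/2 = 5 + (p/2 - z/2 + p*z/2) = 5 + p/2 - z/2 + p*z/2)
T(d) = 65/16 - d/32 (T(d) = 9/4 + (5 + (1/2)*3 - (3/4 - d/8)/2 + (1/2)*3*(3/4 - d/8))/4 = 9/4 + (5 + 3/2 + (-3/8 + d/16) + (9/8 - 3*d/16))/4 = 9/4 + (29/4 - d/8)/4 = 9/4 + (29/16 - d/32) = 65/16 - d/32)
(59903 + V)*(451176 + T(35)) = (59903 + 90564)*(451176 + (65/16 - 1/32*35)) = 150467*(451176 + (65/16 - 35/32)) = 150467*(451176 + 95/32) = 150467*(14437727/32) = 2172401468509/32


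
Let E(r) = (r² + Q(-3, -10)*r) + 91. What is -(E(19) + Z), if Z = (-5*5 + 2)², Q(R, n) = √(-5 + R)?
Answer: -981 - 38*I*√2 ≈ -981.0 - 53.74*I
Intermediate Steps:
E(r) = 91 + r² + 2*I*r*√2 (E(r) = (r² + √(-5 - 3)*r) + 91 = (r² + √(-8)*r) + 91 = (r² + (2*I*√2)*r) + 91 = (r² + 2*I*r*√2) + 91 = 91 + r² + 2*I*r*√2)
Z = 529 (Z = (-25 + 2)² = (-23)² = 529)
-(E(19) + Z) = -((91 + 19² + 2*I*19*√2) + 529) = -((91 + 361 + 38*I*√2) + 529) = -((452 + 38*I*√2) + 529) = -(981 + 38*I*√2) = -981 - 38*I*√2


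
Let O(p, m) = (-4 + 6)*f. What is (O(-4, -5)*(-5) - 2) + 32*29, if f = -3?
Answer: 956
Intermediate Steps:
O(p, m) = -6 (O(p, m) = (-4 + 6)*(-3) = 2*(-3) = -6)
(O(-4, -5)*(-5) - 2) + 32*29 = (-6*(-5) - 2) + 32*29 = (30 - 2) + 928 = 28 + 928 = 956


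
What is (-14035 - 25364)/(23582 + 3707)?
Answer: -39399/27289 ≈ -1.4438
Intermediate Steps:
(-14035 - 25364)/(23582 + 3707) = -39399/27289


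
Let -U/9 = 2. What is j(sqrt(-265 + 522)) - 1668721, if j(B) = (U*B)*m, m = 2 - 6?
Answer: -1668721 + 72*sqrt(257) ≈ -1.6676e+6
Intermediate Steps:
U = -18 (U = -9*2 = -18)
m = -4
j(B) = 72*B (j(B) = -18*B*(-4) = 72*B)
j(sqrt(-265 + 522)) - 1668721 = 72*sqrt(-265 + 522) - 1668721 = 72*sqrt(257) - 1668721 = -1668721 + 72*sqrt(257)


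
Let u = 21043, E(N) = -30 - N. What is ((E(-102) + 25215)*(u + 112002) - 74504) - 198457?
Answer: 3364035954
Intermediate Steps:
((E(-102) + 25215)*(u + 112002) - 74504) - 198457 = (((-30 - 1*(-102)) + 25215)*(21043 + 112002) - 74504) - 198457 = (((-30 + 102) + 25215)*133045 - 74504) - 198457 = ((72 + 25215)*133045 - 74504) - 198457 = (25287*133045 - 74504) - 198457 = (3364308915 - 74504) - 198457 = 3364234411 - 198457 = 3364035954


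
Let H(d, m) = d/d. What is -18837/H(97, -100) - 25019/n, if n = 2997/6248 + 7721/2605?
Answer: -1462986288901/56047993 ≈ -26102.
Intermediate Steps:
H(d, m) = 1
n = 56047993/16276040 (n = 2997*(1/6248) + 7721*(1/2605) = 2997/6248 + 7721/2605 = 56047993/16276040 ≈ 3.4436)
-18837/H(97, -100) - 25019/n = -18837/1 - 25019/56047993/16276040 = -18837*1 - 25019*16276040/56047993 = -18837 - 407210244760/56047993 = -1462986288901/56047993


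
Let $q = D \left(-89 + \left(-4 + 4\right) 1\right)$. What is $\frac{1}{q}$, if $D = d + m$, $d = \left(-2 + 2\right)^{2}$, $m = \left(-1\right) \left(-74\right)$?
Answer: $- \frac{1}{6586} \approx -0.00015184$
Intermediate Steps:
$m = 74$
$d = 0$ ($d = 0^{2} = 0$)
$D = 74$ ($D = 0 + 74 = 74$)
$q = -6586$ ($q = 74 \left(-89 + \left(-4 + 4\right) 1\right) = 74 \left(-89 + 0 \cdot 1\right) = 74 \left(-89 + 0\right) = 74 \left(-89\right) = -6586$)
$\frac{1}{q} = \frac{1}{-6586} = - \frac{1}{6586}$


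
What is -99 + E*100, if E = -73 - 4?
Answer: -7799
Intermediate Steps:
E = -77
-99 + E*100 = -99 - 77*100 = -99 - 7700 = -7799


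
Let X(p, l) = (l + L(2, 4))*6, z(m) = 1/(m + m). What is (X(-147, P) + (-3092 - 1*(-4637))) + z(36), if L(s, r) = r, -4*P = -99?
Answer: 123661/72 ≈ 1717.5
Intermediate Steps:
P = 99/4 (P = -1/4*(-99) = 99/4 ≈ 24.750)
z(m) = 1/(2*m)
X(p, l) = 24 + 6*l (X(p, l) = (l + 4)*6 = (4 + l)*6 = 24 + 6*l)
(X(-147, P) + (-3092 - 1*(-4637))) + z(36) = ((24 + 6*(99/4)) + (-3092 - 1*(-4637))) + (1/2)/36 = ((24 + 297/2) + (-3092 + 4637)) + (1/2)*(1/36) = (345/2 + 1545) + 1/72 = 3435/2 + 1/72 = 123661/72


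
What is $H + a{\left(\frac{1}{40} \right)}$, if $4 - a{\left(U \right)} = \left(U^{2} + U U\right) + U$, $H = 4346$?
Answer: $\frac{3479979}{800} \approx 4350.0$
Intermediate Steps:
$a{\left(U \right)} = 4 - U - 2 U^{2}$ ($a{\left(U \right)} = 4 - \left(\left(U^{2} + U U\right) + U\right) = 4 - \left(\left(U^{2} + U^{2}\right) + U\right) = 4 - \left(2 U^{2} + U\right) = 4 - \left(U + 2 U^{2}\right) = 4 - U - 2 U^{2}$)
$H + a{\left(\frac{1}{40} \right)} = 4346 - \left(- \frac{159}{40} + \frac{1}{800}\right) = 4346 - - \frac{3179}{800} = 4346 + \frac{3179}{800} = \frac{3479979}{800}$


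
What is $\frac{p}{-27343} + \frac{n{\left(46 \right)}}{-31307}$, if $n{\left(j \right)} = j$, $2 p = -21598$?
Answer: $\frac{336826515}{856027301} \approx 0.39348$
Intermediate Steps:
$p = -10799$ ($p = \frac{1}{2} \left(-21598\right) = -10799$)
$\frac{p}{-27343} + \frac{n{\left(46 \right)}}{-31307} = - \frac{10799}{-27343} + \frac{46}{-31307} = \left(-10799\right) \left(- \frac{1}{27343}\right) + 46 \left(- \frac{1}{31307}\right) = \frac{10799}{27343} - \frac{46}{31307} = \frac{336826515}{856027301}$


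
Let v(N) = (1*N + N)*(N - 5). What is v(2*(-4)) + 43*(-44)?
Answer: -1684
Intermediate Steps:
v(N) = 2*N*(-5 + N) (v(N) = (N + N)*(-5 + N) = (2*N)*(-5 + N) = 2*N*(-5 + N))
v(2*(-4)) + 43*(-44) = 2*(2*(-4))*(-5 + 2*(-4)) + 43*(-44) = 2*(-8)*(-5 - 8) - 1892 = 2*(-8)*(-13) - 1892 = 208 - 1892 = -1684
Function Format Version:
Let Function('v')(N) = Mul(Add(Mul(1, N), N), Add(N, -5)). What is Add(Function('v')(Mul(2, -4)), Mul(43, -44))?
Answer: -1684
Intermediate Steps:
Function('v')(N) = Mul(2, N, Add(-5, N)) (Function('v')(N) = Mul(Add(N, N), Add(-5, N)) = Mul(Mul(2, N), Add(-5, N)) = Mul(2, N, Add(-5, N)))
Add(Function('v')(Mul(2, -4)), Mul(43, -44)) = Add(Mul(2, Mul(2, -4), Add(-5, Mul(2, -4))), Mul(43, -44)) = Add(Mul(2, -8, Add(-5, -8)), -1892) = Add(Mul(2, -8, -13), -1892) = Add(208, -1892) = -1684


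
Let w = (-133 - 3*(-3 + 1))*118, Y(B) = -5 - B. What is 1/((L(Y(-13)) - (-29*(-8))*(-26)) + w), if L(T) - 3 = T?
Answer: -1/8943 ≈ -0.00011182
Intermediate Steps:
L(T) = 3 + T
w = -14986 (w = (-133 - 3*(-2))*118 = (-133 + 6)*118 = -127*118 = -14986)
1/((L(Y(-13)) - (-29*(-8))*(-26)) + w) = 1/(((3 + (-5 - 1*(-13))) - (-29*(-8))*(-26)) - 14986) = 1/(((3 + (-5 + 13)) - 232*(-26)) - 14986) = 1/(((3 + 8) - 1*(-6032)) - 14986) = 1/((11 + 6032) - 14986) = 1/(6043 - 14986) = 1/(-8943) = -1/8943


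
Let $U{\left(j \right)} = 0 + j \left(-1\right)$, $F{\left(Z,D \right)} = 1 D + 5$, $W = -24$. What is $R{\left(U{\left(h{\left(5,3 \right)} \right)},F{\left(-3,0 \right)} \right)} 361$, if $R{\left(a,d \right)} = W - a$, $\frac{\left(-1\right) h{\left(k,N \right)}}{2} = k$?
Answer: $-12274$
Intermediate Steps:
$h{\left(k,N \right)} = - 2 k$
$F{\left(Z,D \right)} = 5 + D$ ($F{\left(Z,D \right)} = D + 5 = 5 + D$)
$U{\left(j \right)} = - j$ ($U{\left(j \right)} = 0 - j = - j$)
$R{\left(a,d \right)} = -24 - a$
$R{\left(U{\left(h{\left(5,3 \right)} \right)},F{\left(-3,0 \right)} \right)} 361 = \left(-24 - - \left(-2\right) 5\right) 361 = \left(-24 - \left(-1\right) \left(-10\right)\right) 361 = \left(-24 - 10\right) 361 = \left(-34\right) 361 = -12274$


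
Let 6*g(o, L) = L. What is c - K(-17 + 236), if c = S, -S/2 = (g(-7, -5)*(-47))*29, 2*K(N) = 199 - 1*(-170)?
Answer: -14737/6 ≈ -2456.2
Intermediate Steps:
K(N) = 369/2 (K(N) = (199 - 1*(-170))/2 = (199 + 170)/2 = (½)*369 = 369/2)
g(o, L) = L/6
S = -6815/3 (S = -2*((⅙)*(-5))*(-47)*29 = -2*(-⅚*(-47))*29 = -235*29/3 = -2*6815/6 = -6815/3 ≈ -2271.7)
c = -6815/3 ≈ -2271.7
c - K(-17 + 236) = -6815/3 - 1*369/2 = -6815/3 - 369/2 = -14737/6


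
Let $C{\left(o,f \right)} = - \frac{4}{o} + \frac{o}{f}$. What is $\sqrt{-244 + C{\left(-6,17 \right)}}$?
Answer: $\frac{2 i \sqrt{158457}}{51} \approx 15.61 i$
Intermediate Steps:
$\sqrt{-244 + C{\left(-6,17 \right)}} = \sqrt{-244 - \left(- \frac{2}{3} + \frac{6}{17}\right)} = \sqrt{-244 - - \frac{16}{51}} = \sqrt{-244 + \left(\frac{2}{3} - \frac{6}{17}\right)} = \sqrt{-244 + \frac{16}{51}} = \sqrt{- \frac{12428}{51}} = \frac{2 i \sqrt{158457}}{51}$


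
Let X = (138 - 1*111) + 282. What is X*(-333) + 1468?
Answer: -101429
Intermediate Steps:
X = 309 (X = (138 - 111) + 282 = 27 + 282 = 309)
X*(-333) + 1468 = 309*(-333) + 1468 = -102897 + 1468 = -101429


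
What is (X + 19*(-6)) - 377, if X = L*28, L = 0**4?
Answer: -491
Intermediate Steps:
L = 0
X = 0 (X = 0*28 = 0)
(X + 19*(-6)) - 377 = (0 + 19*(-6)) - 377 = (0 - 114) - 377 = -114 - 377 = -491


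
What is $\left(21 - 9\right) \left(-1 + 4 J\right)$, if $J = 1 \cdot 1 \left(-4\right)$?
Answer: $-204$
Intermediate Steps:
$J = -4$ ($J = 1 \left(-4\right) = -4$)
$\left(21 - 9\right) \left(-1 + 4 J\right) = \left(21 - 9\right) \left(-1 + 4 \left(-4\right)\right) = 12 \left(-1 - 16\right) = 12 \left(-17\right) = -204$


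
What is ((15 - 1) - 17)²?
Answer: 9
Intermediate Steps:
((15 - 1) - 17)² = (14 - 17)² = (-3)² = 9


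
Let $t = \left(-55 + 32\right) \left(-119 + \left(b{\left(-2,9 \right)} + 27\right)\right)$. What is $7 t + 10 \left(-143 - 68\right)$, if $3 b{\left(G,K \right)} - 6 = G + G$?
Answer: $\frac{37784}{3} \approx 12595.0$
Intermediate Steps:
$b{\left(G,K \right)} = 2 + \frac{2 G}{3}$ ($b{\left(G,K \right)} = 2 + \frac{G + G}{3} = 2 + \frac{2 G}{3}$)
$t = \frac{6302}{3}$ ($t = \left(-55 + 32\right) \left(-119 + \left(\left(2 + \frac{2}{3} \left(-2\right)\right) + 27\right)\right) = - 23 \left(-119 + \left(\left(2 - \frac{4}{3}\right) + 27\right)\right) = - 23 \left(-119 + \left(\frac{2}{3} + 27\right)\right) = - 23 \left(-119 + \frac{83}{3}\right) = \left(-23\right) \left(- \frac{274}{3}\right) = \frac{6302}{3} \approx 2100.7$)
$7 t + 10 \left(-143 - 68\right) = 7 \cdot \frac{6302}{3} + 10 \left(-143 - 68\right) = \frac{44114}{3} + 10 \left(-143 - 68\right) = \frac{44114}{3} + 10 \left(-211\right) = \frac{44114}{3} - 2110 = \frac{37784}{3}$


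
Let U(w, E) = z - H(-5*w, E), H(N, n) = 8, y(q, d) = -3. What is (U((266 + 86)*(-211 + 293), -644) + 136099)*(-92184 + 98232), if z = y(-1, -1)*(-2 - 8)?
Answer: 823259808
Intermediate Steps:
z = 30 (z = -3*(-2 - 8) = -3*(-10) = 30)
U(w, E) = 22 (U(w, E) = 30 - 1*8 = 30 - 8 = 22)
(U((266 + 86)*(-211 + 293), -644) + 136099)*(-92184 + 98232) = (22 + 136099)*(-92184 + 98232) = 136121*6048 = 823259808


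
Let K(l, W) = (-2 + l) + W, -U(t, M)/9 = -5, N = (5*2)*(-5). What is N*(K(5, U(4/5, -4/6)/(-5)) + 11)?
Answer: -250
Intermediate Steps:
N = -50 (N = 10*(-5) = -50)
U(t, M) = 45 (U(t, M) = -9*(-5) = 45)
K(l, W) = -2 + W + l
N*(K(5, U(4/5, -4/6)/(-5)) + 11) = -50*((-2 + 45/(-5) + 5) + 11) = -50*((-2 + 45*(-1/5) + 5) + 11) = -50*((-2 - 9 + 5) + 11) = -50*(-6 + 11) = -50*5 = -250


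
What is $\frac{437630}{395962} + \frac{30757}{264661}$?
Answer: $\frac{64001098332}{52397849441} \approx 1.2214$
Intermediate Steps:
$\frac{437630}{395962} + \frac{30757}{264661} = 437630 \cdot \frac{1}{395962} + 30757 \cdot \frac{1}{264661} = \frac{218815}{197981} + \frac{30757}{264661} = \frac{64001098332}{52397849441}$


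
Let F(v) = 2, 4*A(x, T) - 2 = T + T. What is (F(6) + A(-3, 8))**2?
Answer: 169/4 ≈ 42.250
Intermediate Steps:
A(x, T) = 1/2 + T/2 (A(x, T) = 1/2 + (T + T)/4 = 1/2 + (2*T)/4 = 1/2 + T/2)
(F(6) + A(-3, 8))**2 = (2 + (1/2 + (1/2)*8))**2 = (2 + (1/2 + 4))**2 = (2 + 9/2)**2 = (13/2)**2 = 169/4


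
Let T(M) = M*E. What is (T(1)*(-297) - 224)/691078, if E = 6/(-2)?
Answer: 667/691078 ≈ 0.00096516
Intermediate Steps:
E = -3 (E = 6*(-½) = -3)
T(M) = -3*M (T(M) = M*(-3) = -3*M)
(T(1)*(-297) - 224)/691078 = (-3*1*(-297) - 224)/691078 = (-3*(-297) - 224)*(1/691078) = (891 - 224)*(1/691078) = 667*(1/691078) = 667/691078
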